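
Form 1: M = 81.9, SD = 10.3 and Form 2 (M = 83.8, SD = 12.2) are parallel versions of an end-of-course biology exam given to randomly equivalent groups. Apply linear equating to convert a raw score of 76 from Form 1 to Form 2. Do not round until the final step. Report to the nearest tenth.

76.8

Linear equating: y = (SD_Y/SD_X)(x − M_X) + M_Y
y = (12.2/10.3)(76 − 81.9) + 83.8
y = 1.184466 × -5.9 + 83.8 = -6.9883 + 83.8 = 76.8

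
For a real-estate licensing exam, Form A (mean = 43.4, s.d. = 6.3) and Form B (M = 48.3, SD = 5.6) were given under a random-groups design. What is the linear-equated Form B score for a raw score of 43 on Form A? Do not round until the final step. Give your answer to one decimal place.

47.9

Linear equating: y = (SD_Y/SD_X)(x − M_X) + M_Y
y = (5.6/6.3)(43 − 43.4) + 48.3
y = 0.888889 × -0.4 + 48.3 = -0.3556 + 48.3 = 47.9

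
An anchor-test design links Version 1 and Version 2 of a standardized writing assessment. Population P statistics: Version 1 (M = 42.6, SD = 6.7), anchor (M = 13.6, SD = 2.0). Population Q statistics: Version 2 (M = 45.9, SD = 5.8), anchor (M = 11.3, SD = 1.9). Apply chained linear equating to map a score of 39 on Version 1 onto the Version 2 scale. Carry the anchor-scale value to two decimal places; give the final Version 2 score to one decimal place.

Version 1 → anchor (Population P): v = (2.0/6.7)(39 − 42.6) + 13.6 = 12.53
anchor → Version 2 (Population Q): y = (5.8/1.9)(12.53 − 11.3) + 45.9 = 49.7

49.7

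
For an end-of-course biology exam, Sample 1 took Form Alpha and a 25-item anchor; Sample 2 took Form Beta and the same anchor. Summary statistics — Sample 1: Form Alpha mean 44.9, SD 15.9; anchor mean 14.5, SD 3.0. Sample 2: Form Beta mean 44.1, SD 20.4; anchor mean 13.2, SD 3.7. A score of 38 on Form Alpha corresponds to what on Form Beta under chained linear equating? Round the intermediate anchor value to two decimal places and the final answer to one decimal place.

44.1

Form Alpha → anchor (Sample 1): v = (3.0/15.9)(38 − 44.9) + 14.5 = 13.20
anchor → Form Beta (Sample 2): y = (20.4/3.7)(13.20 − 13.2) + 44.1 = 44.1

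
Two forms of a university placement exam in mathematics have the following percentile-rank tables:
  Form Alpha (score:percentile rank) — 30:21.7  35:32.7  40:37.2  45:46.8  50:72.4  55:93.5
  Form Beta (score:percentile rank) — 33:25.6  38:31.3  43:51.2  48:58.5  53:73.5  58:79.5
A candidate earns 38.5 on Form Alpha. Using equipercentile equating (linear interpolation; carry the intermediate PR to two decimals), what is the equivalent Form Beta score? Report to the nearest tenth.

39.1

PR of 38.5 on Form Alpha: 32.7 + (38.5 − 35)/(40 − 35) × (37.2 − 32.7) = 35.85
On Form Beta, PR 35.85 falls between score 38 (PR 31.3) and 43 (PR 51.2).
Interpolate: 38 + (35.85 − 31.3)/(51.2 − 31.3) × (43 − 38) = 39.1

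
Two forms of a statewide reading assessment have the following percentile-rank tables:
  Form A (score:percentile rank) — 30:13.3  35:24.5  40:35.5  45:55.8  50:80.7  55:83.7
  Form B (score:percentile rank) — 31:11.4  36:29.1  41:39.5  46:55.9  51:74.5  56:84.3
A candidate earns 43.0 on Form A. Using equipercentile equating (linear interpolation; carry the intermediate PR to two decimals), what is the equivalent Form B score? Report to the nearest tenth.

PR of 43.0 on Form A: 35.5 + (43.0 − 40)/(45 − 40) × (55.8 − 35.5) = 47.68
On Form B, PR 47.68 falls between score 41 (PR 39.5) and 46 (PR 55.9).
Interpolate: 41 + (47.68 − 39.5)/(55.9 − 39.5) × (46 − 41) = 43.5

43.5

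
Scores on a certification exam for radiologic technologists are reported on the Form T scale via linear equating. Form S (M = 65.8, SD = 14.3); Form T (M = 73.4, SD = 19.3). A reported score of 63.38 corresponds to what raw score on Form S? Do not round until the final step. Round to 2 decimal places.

58.38

Invert y = (SD_Y/SD_X)(x − M_X) + M_Y:
x = (SD_X/SD_Y)(y − M_Y) + M_X = (14.3/19.3)(63.38 − 73.4) + 65.8
x = 0.740933 × -10.020 + 65.8 = 58.38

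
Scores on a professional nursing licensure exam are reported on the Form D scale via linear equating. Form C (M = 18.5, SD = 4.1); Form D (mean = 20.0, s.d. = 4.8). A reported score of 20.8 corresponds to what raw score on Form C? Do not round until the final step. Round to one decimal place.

Invert y = (SD_Y/SD_X)(x − M_X) + M_Y:
x = (SD_X/SD_Y)(y − M_Y) + M_X = (4.1/4.8)(20.8 − 20.0) + 18.5
x = 0.854167 × 0.800 + 18.5 = 19.2

19.2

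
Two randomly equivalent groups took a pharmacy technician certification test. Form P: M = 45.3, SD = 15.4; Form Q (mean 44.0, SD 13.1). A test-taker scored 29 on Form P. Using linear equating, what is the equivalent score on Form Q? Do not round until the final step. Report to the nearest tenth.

30.1

Linear equating: y = (SD_Y/SD_X)(x − M_X) + M_Y
y = (13.1/15.4)(29 − 45.3) + 44.0
y = 0.850649 × -16.3 + 44.0 = -13.8656 + 44.0 = 30.1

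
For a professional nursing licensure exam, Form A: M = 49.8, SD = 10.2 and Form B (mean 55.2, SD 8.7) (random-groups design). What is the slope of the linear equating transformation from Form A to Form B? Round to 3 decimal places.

0.853

A = SD_Y / SD_X = 8.7 / 10.2 = 0.853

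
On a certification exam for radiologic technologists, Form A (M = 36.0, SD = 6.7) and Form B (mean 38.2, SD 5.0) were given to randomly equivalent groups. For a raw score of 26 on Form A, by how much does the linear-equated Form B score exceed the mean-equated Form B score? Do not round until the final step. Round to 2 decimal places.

2.54

Mean-equated: 26 + (38.2 − 36.0) = 28.20
Linear-equated: (5.0/6.7)(26 − 36.0) + 38.2 = 30.737
Difference = 30.737 − 28.20 = 2.54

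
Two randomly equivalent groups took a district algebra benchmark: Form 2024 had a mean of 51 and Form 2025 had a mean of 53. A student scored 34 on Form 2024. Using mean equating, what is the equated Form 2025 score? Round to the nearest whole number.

36

Mean equating: y = x + (M_Y − M_X) = 34 + (53 − 51) = 36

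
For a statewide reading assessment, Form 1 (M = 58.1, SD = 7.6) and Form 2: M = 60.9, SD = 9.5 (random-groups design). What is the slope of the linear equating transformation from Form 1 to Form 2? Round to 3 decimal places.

A = SD_Y / SD_X = 9.5 / 7.6 = 1.250

1.250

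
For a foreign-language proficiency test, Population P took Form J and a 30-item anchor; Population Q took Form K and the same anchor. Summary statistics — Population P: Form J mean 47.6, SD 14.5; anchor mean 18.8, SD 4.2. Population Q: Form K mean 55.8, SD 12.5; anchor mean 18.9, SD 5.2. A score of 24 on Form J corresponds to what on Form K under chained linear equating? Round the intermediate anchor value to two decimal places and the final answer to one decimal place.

Form J → anchor (Population P): v = (4.2/14.5)(24 − 47.6) + 18.8 = 11.96
anchor → Form K (Population Q): y = (12.5/5.2)(11.96 − 18.9) + 55.8 = 39.1

39.1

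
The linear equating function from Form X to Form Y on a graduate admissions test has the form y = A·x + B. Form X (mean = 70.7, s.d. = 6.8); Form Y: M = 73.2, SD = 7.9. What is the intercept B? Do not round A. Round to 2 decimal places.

A = SD_Y / SD_X = 7.9 / 6.8 = 1.161765
B = M_Y − A·M_X = 73.2 − 1.161765 × 70.7 = -8.94

-8.94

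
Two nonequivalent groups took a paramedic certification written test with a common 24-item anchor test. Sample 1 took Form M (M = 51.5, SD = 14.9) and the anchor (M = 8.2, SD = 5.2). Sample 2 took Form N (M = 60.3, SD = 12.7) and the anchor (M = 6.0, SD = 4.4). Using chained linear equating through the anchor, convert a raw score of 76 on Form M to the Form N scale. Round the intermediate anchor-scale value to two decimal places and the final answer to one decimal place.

Form M → anchor (Sample 1): v = (5.2/14.9)(76 − 51.5) + 8.2 = 16.75
anchor → Form N (Sample 2): y = (12.7/4.4)(16.75 − 6.0) + 60.3 = 91.3

91.3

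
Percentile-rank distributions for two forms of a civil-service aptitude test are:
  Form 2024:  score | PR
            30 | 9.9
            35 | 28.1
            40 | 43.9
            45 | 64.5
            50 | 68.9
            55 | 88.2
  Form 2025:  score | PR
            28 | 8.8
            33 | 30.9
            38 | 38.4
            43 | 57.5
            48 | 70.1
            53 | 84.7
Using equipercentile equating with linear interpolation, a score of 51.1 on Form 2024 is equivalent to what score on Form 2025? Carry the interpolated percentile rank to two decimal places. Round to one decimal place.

49.0

PR of 51.1 on Form 2024: 68.9 + (51.1 − 50)/(55 − 50) × (88.2 − 68.9) = 73.15
On Form 2025, PR 73.15 falls between score 48 (PR 70.1) and 53 (PR 84.7).
Interpolate: 48 + (73.15 − 70.1)/(84.7 − 70.1) × (53 − 48) = 49.0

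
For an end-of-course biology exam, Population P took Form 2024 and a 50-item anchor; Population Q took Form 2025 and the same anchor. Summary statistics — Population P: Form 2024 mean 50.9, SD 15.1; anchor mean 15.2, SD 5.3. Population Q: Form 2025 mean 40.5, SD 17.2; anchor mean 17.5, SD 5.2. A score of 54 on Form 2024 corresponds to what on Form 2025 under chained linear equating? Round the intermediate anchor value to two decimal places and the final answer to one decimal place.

36.5

Form 2024 → anchor (Population P): v = (5.3/15.1)(54 − 50.9) + 15.2 = 16.29
anchor → Form 2025 (Population Q): y = (17.2/5.2)(16.29 − 17.5) + 40.5 = 36.5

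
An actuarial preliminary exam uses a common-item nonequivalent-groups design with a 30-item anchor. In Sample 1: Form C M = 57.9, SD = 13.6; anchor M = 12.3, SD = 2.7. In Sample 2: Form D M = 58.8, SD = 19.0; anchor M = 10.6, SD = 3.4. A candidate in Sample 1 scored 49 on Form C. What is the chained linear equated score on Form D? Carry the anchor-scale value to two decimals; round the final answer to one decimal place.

Form C → anchor (Sample 1): v = (2.7/13.6)(49 − 57.9) + 12.3 = 10.53
anchor → Form D (Sample 2): y = (19.0/3.4)(10.53 − 10.6) + 58.8 = 58.4

58.4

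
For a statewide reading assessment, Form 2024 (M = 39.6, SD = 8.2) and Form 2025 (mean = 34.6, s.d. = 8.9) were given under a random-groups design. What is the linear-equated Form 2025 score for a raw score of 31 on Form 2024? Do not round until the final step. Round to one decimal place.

Linear equating: y = (SD_Y/SD_X)(x − M_X) + M_Y
y = (8.9/8.2)(31 − 39.6) + 34.6
y = 1.085366 × -8.6 + 34.6 = -9.3341 + 34.6 = 25.3

25.3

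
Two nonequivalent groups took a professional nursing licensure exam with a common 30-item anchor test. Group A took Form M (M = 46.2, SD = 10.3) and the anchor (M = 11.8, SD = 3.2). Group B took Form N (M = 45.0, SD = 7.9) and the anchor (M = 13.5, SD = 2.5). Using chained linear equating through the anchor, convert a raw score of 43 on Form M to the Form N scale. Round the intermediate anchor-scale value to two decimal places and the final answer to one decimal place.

Form M → anchor (Group A): v = (3.2/10.3)(43 − 46.2) + 11.8 = 10.81
anchor → Form N (Group B): y = (7.9/2.5)(10.81 − 13.5) + 45.0 = 36.5

36.5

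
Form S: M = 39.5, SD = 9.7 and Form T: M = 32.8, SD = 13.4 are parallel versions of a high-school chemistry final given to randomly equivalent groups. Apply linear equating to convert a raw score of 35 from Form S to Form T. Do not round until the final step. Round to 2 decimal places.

Linear equating: y = (SD_Y/SD_X)(x − M_X) + M_Y
y = (13.4/9.7)(35 − 39.5) + 32.8
y = 1.381443 × -4.5 + 32.8 = -6.2165 + 32.8 = 26.58

26.58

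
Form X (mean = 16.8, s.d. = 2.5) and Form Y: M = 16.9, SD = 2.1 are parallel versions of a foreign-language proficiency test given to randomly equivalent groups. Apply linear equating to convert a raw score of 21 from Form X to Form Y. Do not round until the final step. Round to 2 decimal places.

20.43

Linear equating: y = (SD_Y/SD_X)(x − M_X) + M_Y
y = (2.1/2.5)(21 − 16.8) + 16.9
y = 0.840000 × 4.2 + 16.9 = 3.5280 + 16.9 = 20.43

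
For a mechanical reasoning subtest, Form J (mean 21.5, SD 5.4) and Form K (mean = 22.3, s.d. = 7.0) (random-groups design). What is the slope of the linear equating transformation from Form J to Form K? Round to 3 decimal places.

1.296

A = SD_Y / SD_X = 7.0 / 5.4 = 1.296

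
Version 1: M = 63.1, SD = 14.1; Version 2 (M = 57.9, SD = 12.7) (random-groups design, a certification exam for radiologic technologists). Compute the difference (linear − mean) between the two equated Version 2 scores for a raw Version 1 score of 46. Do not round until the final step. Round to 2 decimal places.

1.70

Mean-equated: 46 + (57.9 − 63.1) = 40.80
Linear-equated: (12.7/14.1)(46 − 63.1) + 57.9 = 42.498
Difference = 42.498 − 40.80 = 1.70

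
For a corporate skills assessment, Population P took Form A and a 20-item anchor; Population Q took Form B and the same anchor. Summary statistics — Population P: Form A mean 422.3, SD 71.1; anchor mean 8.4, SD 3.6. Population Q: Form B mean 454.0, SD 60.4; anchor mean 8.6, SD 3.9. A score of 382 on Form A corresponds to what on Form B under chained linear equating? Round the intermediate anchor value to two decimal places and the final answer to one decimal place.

Form A → anchor (Population P): v = (3.6/71.1)(382 − 422.3) + 8.4 = 6.36
anchor → Form B (Population Q): y = (60.4/3.9)(6.36 − 8.6) + 454.0 = 419.3

419.3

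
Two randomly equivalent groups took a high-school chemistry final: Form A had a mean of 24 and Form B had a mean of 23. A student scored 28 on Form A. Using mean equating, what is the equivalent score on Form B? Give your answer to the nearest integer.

Mean equating: y = x + (M_Y − M_X) = 28 + (23 − 24) = 27

27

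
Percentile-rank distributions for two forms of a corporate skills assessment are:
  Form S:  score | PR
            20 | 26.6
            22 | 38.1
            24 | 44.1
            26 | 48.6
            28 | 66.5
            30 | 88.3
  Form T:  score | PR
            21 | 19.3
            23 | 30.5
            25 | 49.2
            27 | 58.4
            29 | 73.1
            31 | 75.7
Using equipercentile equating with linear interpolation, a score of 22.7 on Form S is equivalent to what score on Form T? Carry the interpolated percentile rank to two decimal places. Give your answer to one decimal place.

PR of 22.7 on Form S: 38.1 + (22.7 − 22)/(24 − 22) × (44.1 − 38.1) = 40.20
On Form T, PR 40.20 falls between score 23 (PR 30.5) and 25 (PR 49.2).
Interpolate: 23 + (40.20 − 30.5)/(49.2 − 30.5) × (25 − 23) = 24.0

24.0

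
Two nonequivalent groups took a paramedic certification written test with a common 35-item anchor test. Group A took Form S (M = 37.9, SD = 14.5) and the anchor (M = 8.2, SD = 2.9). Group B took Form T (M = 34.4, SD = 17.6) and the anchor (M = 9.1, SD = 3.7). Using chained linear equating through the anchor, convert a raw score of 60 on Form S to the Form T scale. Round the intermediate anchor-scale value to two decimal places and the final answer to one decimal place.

Form S → anchor (Group A): v = (2.9/14.5)(60 − 37.9) + 8.2 = 12.62
anchor → Form T (Group B): y = (17.6/3.7)(12.62 − 9.1) + 34.4 = 51.1

51.1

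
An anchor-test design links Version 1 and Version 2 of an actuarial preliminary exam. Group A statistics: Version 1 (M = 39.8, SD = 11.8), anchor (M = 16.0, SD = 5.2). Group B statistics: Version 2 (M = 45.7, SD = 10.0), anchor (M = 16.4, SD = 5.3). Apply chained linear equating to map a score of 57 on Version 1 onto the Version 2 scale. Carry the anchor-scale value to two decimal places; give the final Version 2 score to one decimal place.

Version 1 → anchor (Group A): v = (5.2/11.8)(57 − 39.8) + 16.0 = 23.58
anchor → Version 2 (Group B): y = (10.0/5.3)(23.58 − 16.4) + 45.7 = 59.2

59.2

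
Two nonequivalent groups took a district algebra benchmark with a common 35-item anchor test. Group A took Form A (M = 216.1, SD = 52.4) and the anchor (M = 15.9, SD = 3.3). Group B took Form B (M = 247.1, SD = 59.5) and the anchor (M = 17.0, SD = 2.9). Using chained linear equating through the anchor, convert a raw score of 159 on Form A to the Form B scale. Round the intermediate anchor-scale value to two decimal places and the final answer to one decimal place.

150.7

Form A → anchor (Group A): v = (3.3/52.4)(159 − 216.1) + 15.9 = 12.30
anchor → Form B (Group B): y = (59.5/2.9)(12.30 − 17.0) + 247.1 = 150.7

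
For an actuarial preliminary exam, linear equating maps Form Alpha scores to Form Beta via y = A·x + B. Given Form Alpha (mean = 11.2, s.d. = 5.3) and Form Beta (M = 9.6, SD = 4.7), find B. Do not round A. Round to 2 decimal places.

A = SD_Y / SD_X = 4.7 / 5.3 = 0.886792
B = M_Y − A·M_X = 9.6 − 0.886792 × 11.2 = -0.33

-0.33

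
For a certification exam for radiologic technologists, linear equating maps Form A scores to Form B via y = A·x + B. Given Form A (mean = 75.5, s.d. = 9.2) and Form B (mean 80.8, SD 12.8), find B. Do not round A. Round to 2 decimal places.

A = SD_Y / SD_X = 12.8 / 9.2 = 1.391304
B = M_Y − A·M_X = 80.8 − 1.391304 × 75.5 = -24.24

-24.24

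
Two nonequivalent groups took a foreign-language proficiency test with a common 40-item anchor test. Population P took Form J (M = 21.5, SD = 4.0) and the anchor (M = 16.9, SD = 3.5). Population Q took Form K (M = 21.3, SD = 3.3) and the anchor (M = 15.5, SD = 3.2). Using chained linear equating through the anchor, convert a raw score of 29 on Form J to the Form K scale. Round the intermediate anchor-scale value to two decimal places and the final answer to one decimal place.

Form J → anchor (Population P): v = (3.5/4.0)(29 − 21.5) + 16.9 = 23.46
anchor → Form K (Population Q): y = (3.3/3.2)(23.46 − 15.5) + 21.3 = 29.5

29.5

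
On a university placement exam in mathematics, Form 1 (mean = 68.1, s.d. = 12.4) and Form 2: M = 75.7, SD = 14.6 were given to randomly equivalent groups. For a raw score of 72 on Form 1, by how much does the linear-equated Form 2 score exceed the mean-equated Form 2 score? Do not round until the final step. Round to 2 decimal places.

Mean-equated: 72 + (75.7 − 68.1) = 79.60
Linear-equated: (14.6/12.4)(72 − 68.1) + 75.7 = 80.292
Difference = 80.292 − 79.60 = 0.69

0.69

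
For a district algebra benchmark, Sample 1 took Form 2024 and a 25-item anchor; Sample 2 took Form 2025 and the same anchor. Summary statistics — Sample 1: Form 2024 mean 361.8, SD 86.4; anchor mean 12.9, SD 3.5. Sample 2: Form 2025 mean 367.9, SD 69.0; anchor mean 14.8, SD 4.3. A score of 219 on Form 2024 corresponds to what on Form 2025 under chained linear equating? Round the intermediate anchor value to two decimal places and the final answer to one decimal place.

244.7

Form 2024 → anchor (Sample 1): v = (3.5/86.4)(219 − 361.8) + 12.9 = 7.12
anchor → Form 2025 (Sample 2): y = (69.0/4.3)(7.12 − 14.8) + 367.9 = 244.7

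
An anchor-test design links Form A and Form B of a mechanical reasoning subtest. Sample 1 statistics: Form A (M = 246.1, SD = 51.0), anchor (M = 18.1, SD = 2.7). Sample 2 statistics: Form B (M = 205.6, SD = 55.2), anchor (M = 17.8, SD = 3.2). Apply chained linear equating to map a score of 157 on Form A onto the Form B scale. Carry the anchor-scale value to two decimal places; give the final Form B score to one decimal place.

Form A → anchor (Sample 1): v = (2.7/51.0)(157 − 246.1) + 18.1 = 13.38
anchor → Form B (Sample 2): y = (55.2/3.2)(13.38 − 17.8) + 205.6 = 129.4

129.4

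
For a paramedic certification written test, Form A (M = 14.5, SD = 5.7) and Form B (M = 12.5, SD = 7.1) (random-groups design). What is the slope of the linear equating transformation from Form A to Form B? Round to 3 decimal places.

1.246

A = SD_Y / SD_X = 7.1 / 5.7 = 1.246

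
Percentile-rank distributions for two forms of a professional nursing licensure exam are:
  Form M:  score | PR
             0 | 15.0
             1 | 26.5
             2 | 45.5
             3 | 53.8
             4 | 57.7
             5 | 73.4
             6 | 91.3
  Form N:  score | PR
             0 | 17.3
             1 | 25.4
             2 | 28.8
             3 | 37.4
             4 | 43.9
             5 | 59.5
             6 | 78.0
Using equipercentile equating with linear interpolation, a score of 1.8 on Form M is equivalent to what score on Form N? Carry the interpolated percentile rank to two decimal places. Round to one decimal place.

3.7

PR of 1.8 on Form M: 26.5 + (1.8 − 1)/(2 − 1) × (45.5 − 26.5) = 41.70
On Form N, PR 41.70 falls between score 3 (PR 37.4) and 4 (PR 43.9).
Interpolate: 3 + (41.70 − 37.4)/(43.9 − 37.4) × (4 − 3) = 3.7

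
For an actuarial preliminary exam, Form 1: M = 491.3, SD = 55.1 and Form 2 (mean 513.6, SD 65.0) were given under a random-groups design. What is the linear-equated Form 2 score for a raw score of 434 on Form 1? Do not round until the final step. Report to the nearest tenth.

Linear equating: y = (SD_Y/SD_X)(x − M_X) + M_Y
y = (65.0/55.1)(434 − 491.3) + 513.6
y = 1.179673 × -57.3 + 513.6 = -67.5953 + 513.6 = 446.0

446.0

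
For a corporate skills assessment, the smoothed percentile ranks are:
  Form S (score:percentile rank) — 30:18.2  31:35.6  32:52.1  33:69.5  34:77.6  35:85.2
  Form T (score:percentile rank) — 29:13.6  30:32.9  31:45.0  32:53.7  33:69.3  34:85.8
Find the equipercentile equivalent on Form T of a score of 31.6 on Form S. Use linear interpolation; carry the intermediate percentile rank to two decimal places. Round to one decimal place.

31.1

PR of 31.6 on Form S: 35.6 + (31.6 − 31)/(32 − 31) × (52.1 − 35.6) = 45.50
On Form T, PR 45.50 falls between score 31 (PR 45.0) and 32 (PR 53.7).
Interpolate: 31 + (45.50 − 45.0)/(53.7 − 45.0) × (32 − 31) = 31.1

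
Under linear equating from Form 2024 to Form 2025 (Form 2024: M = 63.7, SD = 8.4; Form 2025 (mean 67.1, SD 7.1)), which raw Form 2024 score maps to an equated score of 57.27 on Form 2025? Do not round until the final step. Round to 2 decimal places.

52.07

Invert y = (SD_Y/SD_X)(x − M_X) + M_Y:
x = (SD_X/SD_Y)(y − M_Y) + M_X = (8.4/7.1)(57.27 − 67.1) + 63.7
x = 1.183099 × -9.830 + 63.7 = 52.07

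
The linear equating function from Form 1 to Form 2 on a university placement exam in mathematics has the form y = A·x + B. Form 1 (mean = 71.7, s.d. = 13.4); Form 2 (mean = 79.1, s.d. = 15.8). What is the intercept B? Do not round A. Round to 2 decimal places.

A = SD_Y / SD_X = 15.8 / 13.4 = 1.179104
B = M_Y − A·M_X = 79.1 − 1.179104 × 71.7 = -5.44

-5.44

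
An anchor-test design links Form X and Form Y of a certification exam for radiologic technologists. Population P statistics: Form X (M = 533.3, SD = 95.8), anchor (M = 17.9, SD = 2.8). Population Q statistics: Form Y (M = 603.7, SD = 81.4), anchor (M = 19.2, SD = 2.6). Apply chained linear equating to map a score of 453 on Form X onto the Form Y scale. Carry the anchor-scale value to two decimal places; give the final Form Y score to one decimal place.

Form X → anchor (Population P): v = (2.8/95.8)(453 − 533.3) + 17.9 = 15.55
anchor → Form Y (Population Q): y = (81.4/2.6)(15.55 − 19.2) + 603.7 = 489.4

489.4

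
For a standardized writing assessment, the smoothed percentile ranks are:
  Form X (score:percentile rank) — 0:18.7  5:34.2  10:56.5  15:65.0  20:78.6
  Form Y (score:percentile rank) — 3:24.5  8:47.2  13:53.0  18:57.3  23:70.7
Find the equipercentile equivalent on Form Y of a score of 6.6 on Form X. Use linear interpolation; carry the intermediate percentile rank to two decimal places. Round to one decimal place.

6.7

PR of 6.6 on Form X: 34.2 + (6.6 − 5)/(10 − 5) × (56.5 − 34.2) = 41.34
On Form Y, PR 41.34 falls between score 3 (PR 24.5) and 8 (PR 47.2).
Interpolate: 3 + (41.34 − 24.5)/(47.2 − 24.5) × (8 − 3) = 6.7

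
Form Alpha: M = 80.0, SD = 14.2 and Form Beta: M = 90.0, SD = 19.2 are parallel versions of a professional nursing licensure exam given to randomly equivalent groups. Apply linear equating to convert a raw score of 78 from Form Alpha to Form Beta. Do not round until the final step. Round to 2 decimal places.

87.30

Linear equating: y = (SD_Y/SD_X)(x − M_X) + M_Y
y = (19.2/14.2)(78 − 80.0) + 90.0
y = 1.352113 × -2.0 + 90.0 = -2.7042 + 90.0 = 87.30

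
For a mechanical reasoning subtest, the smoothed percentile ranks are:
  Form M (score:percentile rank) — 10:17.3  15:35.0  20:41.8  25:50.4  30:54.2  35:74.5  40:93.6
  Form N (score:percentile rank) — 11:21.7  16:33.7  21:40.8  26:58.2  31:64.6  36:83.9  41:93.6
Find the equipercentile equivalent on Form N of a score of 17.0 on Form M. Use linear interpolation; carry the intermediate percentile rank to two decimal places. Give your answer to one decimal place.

PR of 17.0 on Form M: 35.0 + (17.0 − 15)/(20 − 15) × (41.8 − 35.0) = 37.72
On Form N, PR 37.72 falls between score 16 (PR 33.7) and 21 (PR 40.8).
Interpolate: 16 + (37.72 − 33.7)/(40.8 − 33.7) × (21 − 16) = 18.8

18.8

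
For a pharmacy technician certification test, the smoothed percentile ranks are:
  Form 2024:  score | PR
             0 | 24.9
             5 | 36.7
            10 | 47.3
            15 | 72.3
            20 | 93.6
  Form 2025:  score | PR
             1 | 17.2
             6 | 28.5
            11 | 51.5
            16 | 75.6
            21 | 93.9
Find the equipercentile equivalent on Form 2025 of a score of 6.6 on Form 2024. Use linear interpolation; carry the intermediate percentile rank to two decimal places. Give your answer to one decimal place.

PR of 6.6 on Form 2024: 36.7 + (6.6 − 5)/(10 − 5) × (47.3 − 36.7) = 40.09
On Form 2025, PR 40.09 falls between score 6 (PR 28.5) and 11 (PR 51.5).
Interpolate: 6 + (40.09 − 28.5)/(51.5 − 28.5) × (11 − 6) = 8.5

8.5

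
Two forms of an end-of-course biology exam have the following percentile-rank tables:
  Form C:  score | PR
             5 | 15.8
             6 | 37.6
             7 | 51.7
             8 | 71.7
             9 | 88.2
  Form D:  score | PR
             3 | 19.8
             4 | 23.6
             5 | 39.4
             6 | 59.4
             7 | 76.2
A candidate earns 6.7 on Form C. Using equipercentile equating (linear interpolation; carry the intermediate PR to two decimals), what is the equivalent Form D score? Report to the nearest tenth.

PR of 6.7 on Form C: 37.6 + (6.7 − 6)/(7 − 6) × (51.7 − 37.6) = 47.47
On Form D, PR 47.47 falls between score 5 (PR 39.4) and 6 (PR 59.4).
Interpolate: 5 + (47.47 − 39.4)/(59.4 − 39.4) × (6 − 5) = 5.4

5.4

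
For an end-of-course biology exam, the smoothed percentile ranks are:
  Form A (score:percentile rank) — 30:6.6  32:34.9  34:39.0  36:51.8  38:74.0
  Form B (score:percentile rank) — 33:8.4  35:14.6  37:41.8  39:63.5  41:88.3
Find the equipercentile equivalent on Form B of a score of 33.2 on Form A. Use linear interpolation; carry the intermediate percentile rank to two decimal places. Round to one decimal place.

36.7

PR of 33.2 on Form A: 34.9 + (33.2 − 32)/(34 − 32) × (39.0 − 34.9) = 37.36
On Form B, PR 37.36 falls between score 35 (PR 14.6) and 37 (PR 41.8).
Interpolate: 35 + (37.36 − 14.6)/(41.8 − 14.6) × (37 − 35) = 36.7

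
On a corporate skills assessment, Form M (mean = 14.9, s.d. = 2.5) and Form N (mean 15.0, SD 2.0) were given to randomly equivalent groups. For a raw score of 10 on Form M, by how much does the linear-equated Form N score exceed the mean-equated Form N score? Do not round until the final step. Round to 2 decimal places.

0.98

Mean-equated: 10 + (15.0 − 14.9) = 10.10
Linear-equated: (2.0/2.5)(10 − 14.9) + 15.0 = 11.080
Difference = 11.080 − 10.10 = 0.98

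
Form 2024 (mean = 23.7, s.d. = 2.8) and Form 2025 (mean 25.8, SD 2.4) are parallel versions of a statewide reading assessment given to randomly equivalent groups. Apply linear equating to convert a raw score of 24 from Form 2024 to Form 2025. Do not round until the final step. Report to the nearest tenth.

Linear equating: y = (SD_Y/SD_X)(x − M_X) + M_Y
y = (2.4/2.8)(24 − 23.7) + 25.8
y = 0.857143 × 0.3 + 25.8 = 0.2571 + 25.8 = 26.1

26.1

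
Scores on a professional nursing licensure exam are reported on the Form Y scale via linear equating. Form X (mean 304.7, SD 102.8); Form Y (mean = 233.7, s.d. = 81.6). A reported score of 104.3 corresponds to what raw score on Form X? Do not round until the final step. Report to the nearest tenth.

141.7

Invert y = (SD_Y/SD_X)(x − M_X) + M_Y:
x = (SD_X/SD_Y)(y − M_Y) + M_X = (102.8/81.6)(104.3 − 233.7) + 304.7
x = 1.259804 × -129.400 + 304.7 = 141.7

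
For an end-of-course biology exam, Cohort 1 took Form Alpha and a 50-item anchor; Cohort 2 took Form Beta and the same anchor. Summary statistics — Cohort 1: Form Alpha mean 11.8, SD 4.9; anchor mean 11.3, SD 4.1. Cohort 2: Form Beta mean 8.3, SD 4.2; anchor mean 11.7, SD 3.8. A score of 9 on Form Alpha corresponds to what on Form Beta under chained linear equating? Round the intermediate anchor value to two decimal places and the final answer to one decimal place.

Form Alpha → anchor (Cohort 1): v = (4.1/4.9)(9 − 11.8) + 11.3 = 8.96
anchor → Form Beta (Cohort 2): y = (4.2/3.8)(8.96 − 11.7) + 8.3 = 5.3

5.3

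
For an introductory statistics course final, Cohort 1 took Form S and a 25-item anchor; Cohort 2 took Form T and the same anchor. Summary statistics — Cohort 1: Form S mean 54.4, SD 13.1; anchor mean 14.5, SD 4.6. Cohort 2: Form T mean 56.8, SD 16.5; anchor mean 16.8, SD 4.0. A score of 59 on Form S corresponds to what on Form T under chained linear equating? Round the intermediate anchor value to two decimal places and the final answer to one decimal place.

Form S → anchor (Cohort 1): v = (4.6/13.1)(59 − 54.4) + 14.5 = 16.12
anchor → Form T (Cohort 2): y = (16.5/4.0)(16.12 − 16.8) + 56.8 = 54.0

54.0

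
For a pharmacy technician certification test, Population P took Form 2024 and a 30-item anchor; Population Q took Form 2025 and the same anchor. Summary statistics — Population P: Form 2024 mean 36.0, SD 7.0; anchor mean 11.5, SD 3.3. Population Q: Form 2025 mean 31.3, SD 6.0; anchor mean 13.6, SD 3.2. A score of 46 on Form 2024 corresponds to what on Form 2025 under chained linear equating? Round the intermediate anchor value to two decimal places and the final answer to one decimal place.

Form 2024 → anchor (Population P): v = (3.3/7.0)(46 − 36.0) + 11.5 = 16.21
anchor → Form 2025 (Population Q): y = (6.0/3.2)(16.21 − 13.6) + 31.3 = 36.2

36.2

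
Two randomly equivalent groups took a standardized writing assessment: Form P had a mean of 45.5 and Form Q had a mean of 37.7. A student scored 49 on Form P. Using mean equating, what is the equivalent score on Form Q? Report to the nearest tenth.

Mean equating: y = x + (M_Y − M_X) = 49 + (37.7 − 45.5) = 41.2

41.2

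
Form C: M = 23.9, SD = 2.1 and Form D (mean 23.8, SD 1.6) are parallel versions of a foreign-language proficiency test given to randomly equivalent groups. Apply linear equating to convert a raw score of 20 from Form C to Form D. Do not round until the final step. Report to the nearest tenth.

20.8

Linear equating: y = (SD_Y/SD_X)(x − M_X) + M_Y
y = (1.6/2.1)(20 − 23.9) + 23.8
y = 0.761905 × -3.9 + 23.8 = -2.9714 + 23.8 = 20.8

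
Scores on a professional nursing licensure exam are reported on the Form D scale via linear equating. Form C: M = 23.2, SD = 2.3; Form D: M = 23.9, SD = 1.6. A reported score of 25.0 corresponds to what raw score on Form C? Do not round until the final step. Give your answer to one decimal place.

Invert y = (SD_Y/SD_X)(x − M_X) + M_Y:
x = (SD_X/SD_Y)(y − M_Y) + M_X = (2.3/1.6)(25.0 − 23.9) + 23.2
x = 1.437500 × 1.100 + 23.2 = 24.8

24.8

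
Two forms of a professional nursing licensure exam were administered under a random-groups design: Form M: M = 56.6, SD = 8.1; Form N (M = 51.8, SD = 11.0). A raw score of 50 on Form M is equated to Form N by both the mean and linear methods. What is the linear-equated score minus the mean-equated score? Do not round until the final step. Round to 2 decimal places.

-2.36

Mean-equated: 50 + (51.8 − 56.6) = 45.20
Linear-equated: (11.0/8.1)(50 − 56.6) + 51.8 = 42.837
Difference = 42.837 − 45.20 = -2.36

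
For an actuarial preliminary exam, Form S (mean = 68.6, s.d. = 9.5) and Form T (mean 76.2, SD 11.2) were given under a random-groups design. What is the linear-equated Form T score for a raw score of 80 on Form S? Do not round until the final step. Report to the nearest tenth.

Linear equating: y = (SD_Y/SD_X)(x − M_X) + M_Y
y = (11.2/9.5)(80 − 68.6) + 76.2
y = 1.178947 × 11.4 + 76.2 = 13.4400 + 76.2 = 89.6

89.6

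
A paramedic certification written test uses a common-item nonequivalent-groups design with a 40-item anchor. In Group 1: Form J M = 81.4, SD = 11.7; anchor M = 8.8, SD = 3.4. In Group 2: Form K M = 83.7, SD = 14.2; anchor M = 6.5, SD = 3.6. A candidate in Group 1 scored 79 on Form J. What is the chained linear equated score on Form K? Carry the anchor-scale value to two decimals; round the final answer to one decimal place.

90.0

Form J → anchor (Group 1): v = (3.4/11.7)(79 − 81.4) + 8.8 = 8.10
anchor → Form K (Group 2): y = (14.2/3.6)(8.10 − 6.5) + 83.7 = 90.0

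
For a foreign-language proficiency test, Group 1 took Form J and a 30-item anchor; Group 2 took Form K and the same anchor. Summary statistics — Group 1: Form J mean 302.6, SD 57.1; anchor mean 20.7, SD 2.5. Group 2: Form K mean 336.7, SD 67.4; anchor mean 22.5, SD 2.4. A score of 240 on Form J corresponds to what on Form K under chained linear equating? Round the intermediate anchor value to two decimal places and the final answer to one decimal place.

Form J → anchor (Group 1): v = (2.5/57.1)(240 − 302.6) + 20.7 = 17.96
anchor → Form K (Group 2): y = (67.4/2.4)(17.96 − 22.5) + 336.7 = 209.2

209.2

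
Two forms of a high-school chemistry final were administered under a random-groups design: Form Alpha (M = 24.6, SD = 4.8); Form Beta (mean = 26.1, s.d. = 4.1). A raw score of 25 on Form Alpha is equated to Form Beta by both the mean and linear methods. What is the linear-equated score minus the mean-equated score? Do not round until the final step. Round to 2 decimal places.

-0.06

Mean-equated: 25 + (26.1 − 24.6) = 26.50
Linear-equated: (4.1/4.8)(25 − 24.6) + 26.1 = 26.442
Difference = 26.442 − 26.50 = -0.06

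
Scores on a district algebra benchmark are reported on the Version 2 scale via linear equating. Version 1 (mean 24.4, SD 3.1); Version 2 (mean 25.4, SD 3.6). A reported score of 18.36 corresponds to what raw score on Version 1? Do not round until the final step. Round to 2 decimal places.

18.34

Invert y = (SD_Y/SD_X)(x − M_X) + M_Y:
x = (SD_X/SD_Y)(y − M_Y) + M_X = (3.1/3.6)(18.36 − 25.4) + 24.4
x = 0.861111 × -7.040 + 24.4 = 18.34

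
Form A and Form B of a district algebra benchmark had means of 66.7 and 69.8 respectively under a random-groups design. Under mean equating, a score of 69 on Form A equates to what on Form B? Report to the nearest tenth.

Mean equating: y = x + (M_Y − M_X) = 69 + (69.8 − 66.7) = 72.1

72.1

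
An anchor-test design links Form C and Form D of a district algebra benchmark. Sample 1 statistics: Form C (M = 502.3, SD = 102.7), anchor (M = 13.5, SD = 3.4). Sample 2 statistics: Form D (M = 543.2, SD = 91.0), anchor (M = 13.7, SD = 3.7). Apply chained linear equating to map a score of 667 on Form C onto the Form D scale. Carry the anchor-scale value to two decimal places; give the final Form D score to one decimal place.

Form C → anchor (Sample 1): v = (3.4/102.7)(667 − 502.3) + 13.5 = 18.95
anchor → Form D (Sample 2): y = (91.0/3.7)(18.95 − 13.7) + 543.2 = 672.3

672.3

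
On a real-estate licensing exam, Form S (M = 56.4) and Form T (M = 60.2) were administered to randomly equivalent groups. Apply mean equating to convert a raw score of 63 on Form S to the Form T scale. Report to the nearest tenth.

66.8

Mean equating: y = x + (M_Y − M_X) = 63 + (60.2 − 56.4) = 66.8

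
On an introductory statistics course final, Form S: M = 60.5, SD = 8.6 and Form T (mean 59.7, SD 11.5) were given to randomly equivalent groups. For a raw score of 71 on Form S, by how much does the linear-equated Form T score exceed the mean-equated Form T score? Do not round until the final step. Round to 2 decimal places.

Mean-equated: 71 + (59.7 − 60.5) = 70.20
Linear-equated: (11.5/8.6)(71 − 60.5) + 59.7 = 73.741
Difference = 73.741 − 70.20 = 3.54

3.54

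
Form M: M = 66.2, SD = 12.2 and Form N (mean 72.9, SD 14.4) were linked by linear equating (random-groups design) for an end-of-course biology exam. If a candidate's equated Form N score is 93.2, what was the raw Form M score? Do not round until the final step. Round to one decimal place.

83.4

Invert y = (SD_Y/SD_X)(x − M_X) + M_Y:
x = (SD_X/SD_Y)(y − M_Y) + M_X = (12.2/14.4)(93.2 − 72.9) + 66.2
x = 0.847222 × 20.300 + 66.2 = 83.4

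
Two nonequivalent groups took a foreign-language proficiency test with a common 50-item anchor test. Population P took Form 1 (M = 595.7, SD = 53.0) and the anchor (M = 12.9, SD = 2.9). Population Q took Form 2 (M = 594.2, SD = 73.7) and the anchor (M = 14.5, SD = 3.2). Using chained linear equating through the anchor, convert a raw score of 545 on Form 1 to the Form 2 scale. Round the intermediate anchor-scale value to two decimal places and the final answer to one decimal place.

493.6

Form 1 → anchor (Population P): v = (2.9/53.0)(545 − 595.7) + 12.9 = 10.13
anchor → Form 2 (Population Q): y = (73.7/3.2)(10.13 − 14.5) + 594.2 = 493.6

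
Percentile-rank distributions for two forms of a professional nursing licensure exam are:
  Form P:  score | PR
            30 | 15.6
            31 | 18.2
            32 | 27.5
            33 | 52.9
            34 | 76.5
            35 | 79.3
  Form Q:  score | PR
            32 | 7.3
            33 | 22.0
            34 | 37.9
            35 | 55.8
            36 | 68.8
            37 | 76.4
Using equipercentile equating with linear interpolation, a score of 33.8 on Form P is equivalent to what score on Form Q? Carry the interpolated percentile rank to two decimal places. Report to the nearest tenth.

36.4

PR of 33.8 on Form P: 52.9 + (33.8 − 33)/(34 − 33) × (76.5 − 52.9) = 71.78
On Form Q, PR 71.78 falls between score 36 (PR 68.8) and 37 (PR 76.4).
Interpolate: 36 + (71.78 − 68.8)/(76.4 − 68.8) × (37 − 36) = 36.4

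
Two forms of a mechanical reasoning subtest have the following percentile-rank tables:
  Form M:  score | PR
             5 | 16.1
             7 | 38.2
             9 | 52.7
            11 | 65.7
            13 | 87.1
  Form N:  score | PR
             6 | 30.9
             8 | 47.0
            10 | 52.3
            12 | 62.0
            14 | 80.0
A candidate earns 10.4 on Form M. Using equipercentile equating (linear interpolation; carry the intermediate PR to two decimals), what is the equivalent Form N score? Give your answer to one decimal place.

PR of 10.4 on Form M: 52.7 + (10.4 − 9)/(11 − 9) × (65.7 − 52.7) = 61.80
On Form N, PR 61.80 falls between score 10 (PR 52.3) and 12 (PR 62.0).
Interpolate: 10 + (61.80 − 52.3)/(62.0 − 52.3) × (12 − 10) = 12.0

12.0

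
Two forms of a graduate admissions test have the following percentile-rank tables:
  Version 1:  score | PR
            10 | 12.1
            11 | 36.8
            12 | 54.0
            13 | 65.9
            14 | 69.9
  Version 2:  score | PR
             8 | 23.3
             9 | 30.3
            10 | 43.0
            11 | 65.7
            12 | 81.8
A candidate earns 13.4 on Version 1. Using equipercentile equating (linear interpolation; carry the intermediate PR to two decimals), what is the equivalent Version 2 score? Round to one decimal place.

PR of 13.4 on Version 1: 65.9 + (13.4 − 13)/(14 − 13) × (69.9 − 65.9) = 67.50
On Version 2, PR 67.50 falls between score 11 (PR 65.7) and 12 (PR 81.8).
Interpolate: 11 + (67.50 − 65.7)/(81.8 − 65.7) × (12 − 11) = 11.1

11.1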